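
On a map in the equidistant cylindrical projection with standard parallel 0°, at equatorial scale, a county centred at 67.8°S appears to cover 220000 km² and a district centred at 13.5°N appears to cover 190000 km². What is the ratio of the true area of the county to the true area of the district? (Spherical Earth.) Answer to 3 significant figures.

0.450

Plate carrée has h = 1 and k = sec φ, giving areal scale sec φ; true area = (apparent area) · cos φ.
True area of county: 220000 × cos(67.8°) = 220000 × 0.3778 = 83120 km².
True area of district: 190000 × cos(13.5°) = 190000 × 0.9724 = 184800 km².
Ratio = 83120 / 184800 ≈ 0.450.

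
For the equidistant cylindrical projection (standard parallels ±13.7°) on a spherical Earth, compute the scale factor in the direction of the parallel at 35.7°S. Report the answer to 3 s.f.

1.20

The equidistant cylindrical projection with φ₀ = 13.7° has h = 1 (meridians true) and k = cos φ₀ / cos φ along parallels.
k = cos 13.7° / cos 35.7° = 0.9715/0.8121 = 1.196.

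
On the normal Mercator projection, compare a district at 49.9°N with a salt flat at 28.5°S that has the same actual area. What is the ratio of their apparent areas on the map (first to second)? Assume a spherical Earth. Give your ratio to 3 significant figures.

Mercator areal scale is sec²φ.
At 49.9°: sec²(49.9°) = 1/0.6441² = 2.410.
At 28.5°: sec²(28.5°) = 1/0.8788² = 1.295.
Ratio = 2.410/1.295 = cos²(28.5°)/cos²(49.9°) ≈ 1.86.

1.86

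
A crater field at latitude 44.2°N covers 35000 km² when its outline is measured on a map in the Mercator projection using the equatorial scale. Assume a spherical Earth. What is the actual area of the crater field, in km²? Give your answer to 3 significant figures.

For Mercator, h = k = sec φ (a conformal cylindrical projection has a single point scale, 1/cos φ).
Areal scale = k² = sec²φ = 1/cos²(44.2°) = 1/0.7169² = 1.946.
True area = apparent / (areal scale) = 35000 / 1.946 ≈ 18000 km².

18000 km²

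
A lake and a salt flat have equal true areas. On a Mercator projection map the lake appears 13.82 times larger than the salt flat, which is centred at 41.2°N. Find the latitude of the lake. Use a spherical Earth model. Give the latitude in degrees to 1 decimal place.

78.3°

On Mercator, (apparent₁)/(apparent₂) = sec²φ₁ / sec²φ₂ when true areas are equal.
cos²φ₂ / cos²φ₁ = 13.82  ⇒  cos φ₁ = cos 41.2° / √13.82 = 0.7524/3.718 = 0.2024.
φ₁ = arccos(0.2024) ≈ 78.3°.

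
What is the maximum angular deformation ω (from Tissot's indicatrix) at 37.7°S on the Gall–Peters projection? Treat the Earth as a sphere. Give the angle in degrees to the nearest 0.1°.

12.9°

Gall–Peters is a cylindrical equal-area projection with standard parallels at ±45°. For cylindrical equal-area with standard parallel φ₀, h = cos φ / cos φ₀ and k = cos φ₀ / cos φ, so h·k = 1.
At 37.7°: h = 1.119, k = 0.8937; principal scales a = 1.119, b = 0.8937.
sin(ω/2) = (a − b)/(a + b) = 0.2253/2.013 = 0.1119, so ω = 2 arcsin(0.1119) ≈ 12.9°.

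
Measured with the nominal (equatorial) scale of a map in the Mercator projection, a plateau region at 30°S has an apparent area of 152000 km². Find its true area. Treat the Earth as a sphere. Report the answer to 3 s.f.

For Mercator, h = k = sec φ (a conformal cylindrical projection has a single point scale, 1/cos φ).
Areal scale = k² = sec²φ = 1/cos²(30°) = 1/0.8660² = 1.333.
True area = apparent / (areal scale) = 152000 / 1.333 ≈ 114000 km².

114000 km²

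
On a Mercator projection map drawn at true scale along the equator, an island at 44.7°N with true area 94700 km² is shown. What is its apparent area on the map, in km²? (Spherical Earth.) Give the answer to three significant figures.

Mercator is conformal, so the point scale is isotropic: h = k = sec φ = 1/cos φ.
Areal scale = k² = sec²φ = 1/cos²(44.7°) = 1/0.7108² = 1.979.
Apparent area = 94700 × 1.979 ≈ 187000 km².

187000 km²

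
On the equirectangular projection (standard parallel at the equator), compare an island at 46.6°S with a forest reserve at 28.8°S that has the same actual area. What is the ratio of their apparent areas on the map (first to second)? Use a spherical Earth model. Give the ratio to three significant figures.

1.28

Plate carrée maps x = Rλ, y = Rφ. The meridian scale is h = 1 and the parallel scale is k = 1/cos φ = sec φ.
Areal scale at 46.6°: h·k = 1.000 × 1.455 = 1.455.
Areal scale at 28.8°: h·k = 1.000 × 1.141 = 1.141.
Ratio = 1.455/1.141 ≈ 1.28.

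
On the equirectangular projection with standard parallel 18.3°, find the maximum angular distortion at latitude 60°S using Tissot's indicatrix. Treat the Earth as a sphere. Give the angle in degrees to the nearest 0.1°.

36.1°

The equidistant cylindrical projection with φ₀ = 18.3° has h = 1 (meridians true) and k = cos φ₀ / cos φ along parallels.
At 60°: h = 1.000, k = 1.899; principal scales a = 1.899, b = 1.000.
sin(ω/2) = (a − b)/(a + b) = 0.8989/2.899 = 0.3101, so ω = 2 arcsin(0.3101) ≈ 36.1°.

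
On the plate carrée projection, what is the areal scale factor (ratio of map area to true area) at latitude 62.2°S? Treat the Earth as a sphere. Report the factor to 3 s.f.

In the plate carrée (x = Rλ, y = Rφ), meridians are true-scale (h = 1) and parallels are stretched by k = sec φ.
Areal scale = h·k = 1 × sec φ; at 62.2°, h = 1.000, k = 2.144, so h·k = 2.144.

2.14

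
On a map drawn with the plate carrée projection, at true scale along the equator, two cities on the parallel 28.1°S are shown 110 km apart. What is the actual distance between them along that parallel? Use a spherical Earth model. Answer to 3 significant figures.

97.0 km

Plate carrée maps x = Rλ, y = Rφ. The meridian scale is h = 1 and the parallel scale is k = 1/cos φ = sec φ.
Along the parallel at 28.1°, map distances are exaggerated by k = sec 28.1° = 1.134.
True distance = 110 / 1.134 = 110 × cos 28.1° ≈ 97.0 km.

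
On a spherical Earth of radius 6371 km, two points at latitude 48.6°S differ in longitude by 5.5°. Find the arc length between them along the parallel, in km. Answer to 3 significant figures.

Arc length along a parallel = R cos φ · Δλ (with Δλ in radians).
= 6371 × cos 48.6° × (5.5° × π/180) = 6371 × 0.6613 × 0.09599 ≈ 404 km.

404 km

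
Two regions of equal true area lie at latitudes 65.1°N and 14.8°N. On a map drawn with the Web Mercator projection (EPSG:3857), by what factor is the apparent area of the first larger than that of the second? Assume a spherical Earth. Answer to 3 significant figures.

5.27

Mercator areal scale is sec²φ.
At 65.1°: sec²(65.1°) = 1/0.4210² = 5.641.
At 14.8°: sec²(14.8°) = 1/0.9668² = 1.070.
Ratio = 5.641/1.070 = cos²(14.8°)/cos²(65.1°) ≈ 5.27.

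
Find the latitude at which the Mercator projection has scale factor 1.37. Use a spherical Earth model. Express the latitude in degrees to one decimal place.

43.1°

Mercator scale is k = sec φ = 1/cos φ.
1/cos φ = 1.37  ⇒  cos φ = 0.7299  ⇒  φ = arccos(0.7299) ≈ 43.1°.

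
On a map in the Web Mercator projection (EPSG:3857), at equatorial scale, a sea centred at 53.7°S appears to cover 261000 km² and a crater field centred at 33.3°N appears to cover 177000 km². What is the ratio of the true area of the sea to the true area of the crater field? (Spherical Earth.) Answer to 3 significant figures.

0.740

Mercator's areal exaggeration is sec²φ; hence true area = (apparent area) · cos²φ.
True area of sea: 261000 × cos²(53.7°) = 261000 × 0.3505 = 91480 km².
True area of crater field: 177000 × cos²(33.3°) = 177000 × 0.6986 = 123600 km².
Ratio = 91480 / 123600 ≈ 0.740.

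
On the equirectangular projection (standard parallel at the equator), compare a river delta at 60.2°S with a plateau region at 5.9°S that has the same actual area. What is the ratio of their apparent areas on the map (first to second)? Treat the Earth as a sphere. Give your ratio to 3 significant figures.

Plate carrée maps x = Rλ, y = Rφ. The meridian scale is h = 1 and the parallel scale is k = 1/cos φ = sec φ.
Areal scale at 60.2°: h·k = 1.000 × 2.012 = 2.012.
Areal scale at 5.9°: h·k = 1.000 × 1.005 = 1.005.
Ratio = 2.012/1.005 ≈ 2.00.

2.00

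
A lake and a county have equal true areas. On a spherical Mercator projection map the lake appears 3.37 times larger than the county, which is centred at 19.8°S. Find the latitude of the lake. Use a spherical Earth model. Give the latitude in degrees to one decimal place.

For equal true areas on Mercator, apparent areas scale as sec²φ, so the ratio is cos²φ₂ / cos²φ₁.
cos²φ₂ / cos²φ₁ = 3.37  ⇒  cos φ₁ = cos 19.8° / √3.37 = 0.9409/1.836 = 0.5125.
φ₁ = arccos(0.5125) ≈ 59.2°.

59.2°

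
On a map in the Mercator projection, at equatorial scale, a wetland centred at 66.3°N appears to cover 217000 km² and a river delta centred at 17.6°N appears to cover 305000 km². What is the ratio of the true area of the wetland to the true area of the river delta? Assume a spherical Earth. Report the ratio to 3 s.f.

0.127

Since Mercator area scale is 1/cos²φ, the true area equals the apparent area multiplied by cos²φ.
True area of wetland: 217000 × cos²(66.3°) = 217000 × 0.1616 = 35060 km².
True area of river delta: 305000 × cos²(17.6°) = 305000 × 0.9086 = 277100 km².
Ratio = 35060 / 277100 ≈ 0.127.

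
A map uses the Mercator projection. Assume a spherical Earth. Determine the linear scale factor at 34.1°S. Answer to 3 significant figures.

1.21

The Mercator projection is conformal; its linear scale factor is the same in every direction and equals sec φ = 1/cos φ.
k = 1/cos 34.1° = 1/0.8281 = 1.208.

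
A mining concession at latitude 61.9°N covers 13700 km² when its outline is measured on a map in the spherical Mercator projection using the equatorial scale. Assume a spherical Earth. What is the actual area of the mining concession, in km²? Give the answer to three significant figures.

For Mercator, h = k = sec φ (a conformal cylindrical projection has a single point scale, 1/cos φ).
Areal scale = k² = sec²φ = 1/cos²(61.9°) = 1/0.4710² = 4.508.
True area = apparent / (areal scale) = 13700 / 4.508 ≈ 3040 km².

3040 km²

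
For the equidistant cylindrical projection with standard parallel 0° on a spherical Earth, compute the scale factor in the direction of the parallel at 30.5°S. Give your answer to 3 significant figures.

1.16

For the equirectangular projection with φ₀ = 0 (plate carrée), h = 1 along meridians and k = sec φ along parallels.
k = 1/cos 30.5° = 1/0.8616 = 1.161.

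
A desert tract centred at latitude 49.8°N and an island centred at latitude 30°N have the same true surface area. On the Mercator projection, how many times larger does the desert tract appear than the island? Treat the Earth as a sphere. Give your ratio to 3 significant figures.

1.80

On Mercator, area is exaggerated by sec²φ = 1/cos²φ.
At 49.8°: sec²(49.8°) = 1/0.6455² = 2.400.
At 30°: sec²(30°) = 1/0.8660² = 1.333.
Ratio = 2.400/1.333 = cos²(30°)/cos²(49.8°) ≈ 1.80.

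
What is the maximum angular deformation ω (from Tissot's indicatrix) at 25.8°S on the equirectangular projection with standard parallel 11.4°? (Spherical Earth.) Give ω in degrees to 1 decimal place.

4.9°

The equidistant cylindrical projection with φ₀ = 11.4° has h = 1 (meridians true) and k = cos φ₀ / cos φ along parallels.
At 25.8°: h = 1.000, k = 1.089; principal scales a = 1.089, b = 1.000.
sin(ω/2) = (a − b)/(a + b) = 0.08880/2.089 = 0.04251, so ω = 2 arcsin(0.04251) ≈ 4.9°.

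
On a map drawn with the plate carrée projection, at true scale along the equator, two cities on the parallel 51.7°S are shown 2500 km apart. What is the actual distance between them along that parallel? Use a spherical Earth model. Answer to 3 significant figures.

Plate carrée maps x = Rλ, y = Rφ. The meridian scale is h = 1 and the parallel scale is k = 1/cos φ = sec φ.
Along the parallel at 51.7°, map distances are exaggerated by k = sec 51.7° = 1.613.
True distance = 2500 / 1.613 = 2500 × cos 51.7° ≈ 1550 km.

1550 km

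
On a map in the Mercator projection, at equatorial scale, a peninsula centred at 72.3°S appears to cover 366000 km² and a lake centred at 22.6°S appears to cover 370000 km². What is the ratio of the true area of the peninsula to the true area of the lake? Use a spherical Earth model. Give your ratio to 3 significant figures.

0.107

Mercator's areal exaggeration is sec²φ; hence true area = (apparent area) · cos²φ.
True area of peninsula: 366000 × cos²(72.3°) = 366000 × 0.09244 = 33830 km².
True area of lake: 370000 × cos²(22.6°) = 370000 × 0.8523 = 315400 km².
Ratio = 33830 / 315400 ≈ 0.107.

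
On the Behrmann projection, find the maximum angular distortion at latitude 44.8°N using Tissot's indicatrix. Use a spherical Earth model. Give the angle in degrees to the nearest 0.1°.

22.7°

The Behrmann projection is cylindrical equal-area with φ₀ = 30°. For cylindrical equal-area with standard parallel φ₀, h = cos φ / cos φ₀ and k = cos φ₀ / cos φ, so h·k = 1.
At 44.8°: h = 0.8193, k = 1.220; principal scales a = 1.220, b = 0.8193.
sin(ω/2) = (a − b)/(a + b) = 0.4012/2.040 = 0.1967, so ω = 2 arcsin(0.1967) ≈ 22.7°.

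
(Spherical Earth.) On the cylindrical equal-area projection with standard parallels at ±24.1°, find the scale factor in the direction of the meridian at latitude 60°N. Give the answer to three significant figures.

0.548

A cylindrical equal-area projection with standard parallel φ₀ has meridian scale h = cos φ / cos φ₀ and parallel scale k = cos φ₀ / cos φ (so areas are preserved, h·k = 1).
h = cos 60° / cos 24.1° = 0.5000/0.9128 = 0.5477.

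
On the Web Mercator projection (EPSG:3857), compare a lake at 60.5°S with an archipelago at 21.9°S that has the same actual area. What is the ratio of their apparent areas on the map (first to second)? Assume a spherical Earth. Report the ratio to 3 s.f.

Mercator areal scale is sec²φ.
At 60.5°: sec²(60.5°) = 1/0.4924² = 4.124.
At 21.9°: sec²(21.9°) = 1/0.9278² = 1.162.
Ratio = 4.124/1.162 = cos²(21.9°)/cos²(60.5°) ≈ 3.55.

3.55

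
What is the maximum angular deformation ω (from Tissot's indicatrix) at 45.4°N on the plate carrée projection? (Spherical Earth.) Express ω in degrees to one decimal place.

For the equirectangular projection with φ₀ = 0 (plate carrée), h = 1 along meridians and k = sec φ along parallels.
At 45.4°: h = 1.000, k = 1.424; principal scales a = 1.424, b = 1.000.
sin(ω/2) = (a − b)/(a + b) = 0.4242/2.424 = 0.1750, so ω = 2 arcsin(0.1750) ≈ 20.2°.

20.2°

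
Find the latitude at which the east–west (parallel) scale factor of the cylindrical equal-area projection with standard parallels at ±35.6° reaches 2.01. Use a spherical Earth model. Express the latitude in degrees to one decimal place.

66.1°

For cylindrical equal-area with standard parallel φ₀, h = cos φ / cos φ₀ and k = cos φ₀ / cos φ, so h·k = 1.
k = cos φ₀ / cos φ = 2.01  ⇒  cos φ = cos 35.6° / 2.01 = 0.4045.
φ = arccos(0.4045) ≈ 66.1°.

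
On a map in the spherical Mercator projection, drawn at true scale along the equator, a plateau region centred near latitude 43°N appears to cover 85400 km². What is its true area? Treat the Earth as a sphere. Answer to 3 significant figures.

45700 km²

For Mercator, h = k = sec φ (a conformal cylindrical projection has a single point scale, 1/cos φ).
Areal scale = k² = sec²φ = 1/cos²(43°) = 1/0.7314² = 1.870.
True area = apparent / (areal scale) = 85400 / 1.870 ≈ 45700 km².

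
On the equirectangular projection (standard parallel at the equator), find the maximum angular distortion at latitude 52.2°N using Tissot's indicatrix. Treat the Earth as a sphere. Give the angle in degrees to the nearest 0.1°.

27.8°

In the plate carrée (x = Rλ, y = Rφ), meridians are true-scale (h = 1) and parallels are stretched by k = sec φ.
At 52.2°: h = 1.000, k = 1.632; principal scales a = 1.632, b = 1.000.
sin(ω/2) = (a − b)/(a + b) = 0.6316/2.632 = 0.2400, so ω = 2 arcsin(0.2400) ≈ 27.8°.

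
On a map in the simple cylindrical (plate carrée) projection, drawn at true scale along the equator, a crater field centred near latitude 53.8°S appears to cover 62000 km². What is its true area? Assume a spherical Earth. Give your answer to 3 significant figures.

In the plate carrée (x = Rλ, y = Rφ), meridians are true-scale (h = 1) and parallels are stretched by k = sec φ.
Areal scale = h·k = 1 × sec φ; at 53.8°, h = 1.000, k = 1.693, so h·k = 1.693.
True area = apparent / (areal scale) = 62000 / 1.693 ≈ 36600 km².

36600 km²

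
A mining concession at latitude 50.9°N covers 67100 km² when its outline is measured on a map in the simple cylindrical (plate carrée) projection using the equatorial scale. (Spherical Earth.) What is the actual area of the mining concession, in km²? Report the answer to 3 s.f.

Plate carrée maps x = Rλ, y = Rφ. The meridian scale is h = 1 and the parallel scale is k = 1/cos φ = sec φ.
Areal scale = h·k = 1 × sec φ; at 50.9°, h = 1.000, k = 1.586, so h·k = 1.586.
True area = apparent / (areal scale) = 67100 / 1.586 ≈ 42300 km².

42300 km²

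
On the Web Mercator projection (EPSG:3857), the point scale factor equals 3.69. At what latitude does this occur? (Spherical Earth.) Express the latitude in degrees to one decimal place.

Mercator scale is k = sec φ = 1/cos φ.
1/cos φ = 3.69  ⇒  cos φ = 0.2710  ⇒  φ = arccos(0.2710) ≈ 74.3°.

74.3°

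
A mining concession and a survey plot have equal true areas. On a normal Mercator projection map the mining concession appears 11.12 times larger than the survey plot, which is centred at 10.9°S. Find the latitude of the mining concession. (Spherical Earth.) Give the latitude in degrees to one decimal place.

Mercator areal scale is sec²φ, so apparent-area ratio = sec²φ₁ / sec²φ₂ = cos²φ₂ / cos²φ₁.
cos²φ₂ / cos²φ₁ = 11.12  ⇒  cos φ₁ = cos 10.9° / √11.12 = 0.9820/3.335 = 0.2945.
φ₁ = arccos(0.2945) ≈ 72.9°.

72.9°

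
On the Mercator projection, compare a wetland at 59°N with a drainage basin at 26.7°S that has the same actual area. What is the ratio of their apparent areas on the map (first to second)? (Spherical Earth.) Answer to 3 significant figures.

Mercator areal scale is sec²φ.
At 59°: sec²(59°) = 1/0.5150² = 3.770.
At 26.7°: sec²(26.7°) = 1/0.8934² = 1.253.
Ratio = 3.770/1.253 = cos²(26.7°)/cos²(59°) ≈ 3.01.

3.01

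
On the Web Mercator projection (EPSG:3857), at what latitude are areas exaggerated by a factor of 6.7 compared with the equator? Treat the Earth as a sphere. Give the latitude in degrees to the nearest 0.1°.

Mercator areal scale is sec²φ.
sec²φ = 6.7  ⇒  cos²φ = 0.1493  ⇒  cos φ = 0.3863.
φ = arccos(0.3863) ≈ 67.3°.

67.3°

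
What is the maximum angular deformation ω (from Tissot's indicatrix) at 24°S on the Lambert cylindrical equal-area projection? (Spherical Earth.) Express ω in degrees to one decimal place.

10.3°

The Lambert cylindrical equal-area projection is the cylindrical equal-area projection with its standard parallel at the equator (φ₀ = 0). Cylindrical equal-area (φ₀ = 0°): h = cos φ / cos 0° along meridians, k = cos 0° / cos φ along parallels; h·k = 1.
At 24°: h = 0.9135, k = 1.095; principal scales a = 1.095, b = 0.9135.
sin(ω/2) = (a − b)/(a + b) = 0.1811/2.008 = 0.09018, so ω = 2 arcsin(0.09018) ≈ 10.3°.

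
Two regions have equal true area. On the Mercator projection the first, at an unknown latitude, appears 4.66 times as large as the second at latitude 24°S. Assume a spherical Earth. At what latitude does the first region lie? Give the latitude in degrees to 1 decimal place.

Mercator areal scale is sec²φ, so apparent-area ratio = sec²φ₁ / sec²φ₂ = cos²φ₂ / cos²φ₁.
cos²φ₂ / cos²φ₁ = 4.66  ⇒  cos φ₁ = cos 24° / √4.66 = 0.9135/2.159 = 0.4232.
φ₁ = arccos(0.4232) ≈ 65.0°.

65.0°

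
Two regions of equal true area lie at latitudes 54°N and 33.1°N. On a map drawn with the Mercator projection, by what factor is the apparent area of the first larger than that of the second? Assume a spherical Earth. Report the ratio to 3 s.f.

Mercator is conformal with k = sec φ, so areal scale = k² = sec²φ.
At 54°: sec²(54°) = 1/0.5878² = 2.894.
At 33.1°: sec²(33.1°) = 1/0.8377² = 1.425.
Ratio = 2.894/1.425 = cos²(33.1°)/cos²(54°) ≈ 2.03.

2.03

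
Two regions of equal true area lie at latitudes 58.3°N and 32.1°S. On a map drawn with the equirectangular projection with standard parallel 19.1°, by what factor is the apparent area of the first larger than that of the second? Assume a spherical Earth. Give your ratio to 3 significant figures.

In the equirectangular projection with standard parallel φ₀ = 19.1° (x = Rλ cos φ₀, y = Rφ), meridians are true-scale (h = 1) and the parallel scale is k = cos φ₀ / cos φ.
Areal scale at 58.3°: h·k = 1.000 × 1.798 = 1.798.
Areal scale at 32.1°: h·k = 1.000 × 1.115 = 1.115.
Ratio = 1.798/1.115 ≈ 1.61.

1.61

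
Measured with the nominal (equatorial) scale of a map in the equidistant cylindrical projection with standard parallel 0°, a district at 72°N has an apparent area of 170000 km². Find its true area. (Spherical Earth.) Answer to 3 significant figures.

In the plate carrée (x = Rλ, y = Rφ), meridians are true-scale (h = 1) and parallels are stretched by k = sec φ.
Areal scale = h·k = 1 × sec φ; at 72°, h = 1.000, k = 3.236, so h·k = 3.236.
True area = apparent / (areal scale) = 170000 / 3.236 ≈ 52500 km².

52500 km²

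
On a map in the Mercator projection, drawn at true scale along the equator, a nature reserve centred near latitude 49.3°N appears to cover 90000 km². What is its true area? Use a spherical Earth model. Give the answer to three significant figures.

38300 km²

The Mercator projection is conformal; its linear scale factor is the same in every direction and equals sec φ = 1/cos φ.
Areal scale = k² = sec²φ = 1/cos²(49.3°) = 1/0.6521² = 2.352.
True area = apparent / (areal scale) = 90000 / 2.352 ≈ 38300 km².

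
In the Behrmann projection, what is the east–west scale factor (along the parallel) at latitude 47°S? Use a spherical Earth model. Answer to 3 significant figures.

1.27

The Behrmann projection is cylindrical equal-area with φ₀ = 30°. For cylindrical equal-area with standard parallel φ₀, h = cos φ / cos φ₀ and k = cos φ₀ / cos φ, so h·k = 1.
k = cos 30° / cos 47° = 0.8660/0.6820 = 1.270.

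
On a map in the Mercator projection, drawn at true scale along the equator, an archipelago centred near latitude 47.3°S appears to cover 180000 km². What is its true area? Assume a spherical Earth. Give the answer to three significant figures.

For Mercator, h = k = sec φ (a conformal cylindrical projection has a single point scale, 1/cos φ).
Areal scale = k² = sec²φ = 1/cos²(47.3°) = 1/0.6782² = 2.174.
True area = apparent / (areal scale) = 180000 / 2.174 ≈ 82800 km².

82800 km²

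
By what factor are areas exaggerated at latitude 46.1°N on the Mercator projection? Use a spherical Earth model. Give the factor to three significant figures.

2.08

The Mercator projection is conformal; its linear scale factor is the same in every direction and equals sec φ = 1/cos φ.
Areal scale = k² = sec²φ = 1/cos²(46.1°) = 1/0.6934² = 2.080.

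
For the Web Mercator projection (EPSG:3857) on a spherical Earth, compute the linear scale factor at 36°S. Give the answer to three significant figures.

1.24

For Mercator, h = k = sec φ (a conformal cylindrical projection has a single point scale, 1/cos φ).
k = 1/cos 36° = 1/0.8090 = 1.236.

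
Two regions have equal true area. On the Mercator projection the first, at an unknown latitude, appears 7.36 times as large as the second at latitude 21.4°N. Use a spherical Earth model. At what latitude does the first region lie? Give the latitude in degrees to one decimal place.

For equal true areas on Mercator, apparent areas scale as sec²φ, so the ratio is cos²φ₂ / cos²φ₁.
cos²φ₂ / cos²φ₁ = 7.36  ⇒  cos φ₁ = cos 21.4° / √7.36 = 0.9311/2.713 = 0.3432.
φ₁ = arccos(0.3432) ≈ 69.9°.

69.9°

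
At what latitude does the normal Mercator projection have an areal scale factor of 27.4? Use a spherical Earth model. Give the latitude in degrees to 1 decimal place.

Mercator areal scale is sec²φ.
sec²φ = 27.4  ⇒  cos²φ = 0.03650  ⇒  cos φ = 0.1910.
φ = arccos(0.1910) ≈ 79.0°.

79.0°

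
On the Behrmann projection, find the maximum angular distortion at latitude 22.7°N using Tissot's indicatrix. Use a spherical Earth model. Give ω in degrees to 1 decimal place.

7.2°

Behrmann is a cylindrical equal-area projection with standard parallels at ±30°. For cylindrical equal-area with standard parallel φ₀, h = cos φ / cos φ₀ and k = cos φ₀ / cos φ, so h·k = 1.
At 22.7°: h = 1.065, k = 0.9387; principal scales a = 1.065, b = 0.9387.
sin(ω/2) = (a − b)/(a + b) = 0.1265/2.004 = 0.06313, so ω = 2 arcsin(0.06313) ≈ 7.2°.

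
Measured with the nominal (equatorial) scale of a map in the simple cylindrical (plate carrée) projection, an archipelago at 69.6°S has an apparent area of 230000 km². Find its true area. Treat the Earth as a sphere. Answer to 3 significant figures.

80200 km²

In the plate carrée (x = Rλ, y = Rφ), meridians are true-scale (h = 1) and parallels are stretched by k = sec φ.
Areal scale = h·k = 1 × sec φ; at 69.6°, h = 1.000, k = 2.869, so h·k = 2.869.
True area = apparent / (areal scale) = 230000 / 2.869 ≈ 80200 km².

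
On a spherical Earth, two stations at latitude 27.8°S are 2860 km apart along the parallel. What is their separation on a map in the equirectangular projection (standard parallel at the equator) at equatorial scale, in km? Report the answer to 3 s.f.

3230 km

For the equirectangular projection with φ₀ = 0 (plate carrée), h = 1 along meridians and k = sec φ along parallels.
Along the parallel, k = sec 27.8° = 1/0.8846 = 1.130.
Map distance = 2860 × 1.130 ≈ 3230 km.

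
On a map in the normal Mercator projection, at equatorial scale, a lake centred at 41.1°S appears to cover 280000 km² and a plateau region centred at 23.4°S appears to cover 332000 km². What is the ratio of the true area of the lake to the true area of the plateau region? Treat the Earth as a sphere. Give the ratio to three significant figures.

On Mercator the areal scale is sec²φ, so true area = apparent × cos²φ.
True area of lake: 280000 × cos²(41.1°) = 280000 × 0.5679 = 159000 km².
True area of plateau region: 332000 × cos²(23.4°) = 332000 × 0.8423 = 279600 km².
Ratio = 159000 / 279600 ≈ 0.569.

0.569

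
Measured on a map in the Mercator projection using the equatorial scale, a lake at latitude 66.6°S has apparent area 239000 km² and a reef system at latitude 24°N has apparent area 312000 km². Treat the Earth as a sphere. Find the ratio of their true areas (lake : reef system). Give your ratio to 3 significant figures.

On Mercator the areal scale is sec²φ, so true area = apparent × cos²φ.
True area of lake: 239000 × cos²(66.6°) = 239000 × 0.1577 = 37700 km².
True area of reef system: 312000 × cos²(24°) = 312000 × 0.8346 = 260400 km².
Ratio = 37700 / 260400 ≈ 0.145.

0.145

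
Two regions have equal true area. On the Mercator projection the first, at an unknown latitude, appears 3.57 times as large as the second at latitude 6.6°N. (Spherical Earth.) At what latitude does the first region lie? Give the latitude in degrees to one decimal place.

For equal true areas on Mercator, apparent areas scale as sec²φ, so the ratio is cos²φ₂ / cos²φ₁.
cos²φ₂ / cos²φ₁ = 3.57  ⇒  cos φ₁ = cos 6.6° / √3.57 = 0.9934/1.889 = 0.5257.
φ₁ = arccos(0.5257) ≈ 58.3°.

58.3°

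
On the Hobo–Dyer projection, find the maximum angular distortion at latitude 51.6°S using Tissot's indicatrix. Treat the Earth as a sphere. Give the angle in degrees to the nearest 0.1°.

The Hobo–Dyer projection is cylindrical equal-area with φ₀ = 37.5°. Cylindrical equal-area (φ₀ = 37.5°): h = cos φ / cos 37.5° along meridians, k = cos 37.5° / cos φ along parallels; h·k = 1.
At 51.6°: h = 0.7829, k = 1.277; principal scales a = 1.277, b = 0.7829.
sin(ω/2) = (a − b)/(a + b) = 0.4943/2.060 = 0.2399, so ω = 2 arcsin(0.2399) ≈ 27.8°.

27.8°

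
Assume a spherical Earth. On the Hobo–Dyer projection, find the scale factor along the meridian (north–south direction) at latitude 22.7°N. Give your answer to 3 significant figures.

The Hobo–Dyer projection is cylindrical equal-area with φ₀ = 37.5°. A cylindrical equal-area projection with standard parallel φ₀ has meridian scale h = cos φ / cos φ₀ and parallel scale k = cos φ₀ / cos φ (so areas are preserved, h·k = 1).
h = cos 22.7° / cos 37.5° = 0.9225/0.7934 = 1.163.

1.16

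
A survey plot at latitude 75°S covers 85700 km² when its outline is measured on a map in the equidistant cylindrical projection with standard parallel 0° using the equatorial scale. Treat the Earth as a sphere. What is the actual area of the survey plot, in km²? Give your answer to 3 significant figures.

22200 km²

In the plate carrée (x = Rλ, y = Rφ), meridians are true-scale (h = 1) and parallels are stretched by k = sec φ.
Areal scale = h·k = 1 × sec φ; at 75°, h = 1.000, k = 3.864, so h·k = 3.864.
True area = apparent / (areal scale) = 85700 / 3.864 ≈ 22200 km².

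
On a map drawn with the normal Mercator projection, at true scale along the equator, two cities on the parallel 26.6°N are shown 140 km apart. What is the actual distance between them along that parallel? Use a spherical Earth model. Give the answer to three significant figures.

125 km

The Mercator projection is conformal; its linear scale factor is the same in every direction and equals sec φ = 1/cos φ.
Along the parallel at 26.6°, map distances are exaggerated by k = sec 26.6° = 1.118.
True distance = 140 / 1.118 = 140 × cos 26.6° ≈ 125 km.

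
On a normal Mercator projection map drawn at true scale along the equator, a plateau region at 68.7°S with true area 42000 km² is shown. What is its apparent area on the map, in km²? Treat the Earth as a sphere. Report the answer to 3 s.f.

318000 km²

The Mercator projection is conformal; its linear scale factor is the same in every direction and equals sec φ = 1/cos φ.
Areal scale = k² = sec²φ = 1/cos²(68.7°) = 1/0.3633² = 7.579.
Apparent area = 42000 × 7.579 ≈ 318000 km².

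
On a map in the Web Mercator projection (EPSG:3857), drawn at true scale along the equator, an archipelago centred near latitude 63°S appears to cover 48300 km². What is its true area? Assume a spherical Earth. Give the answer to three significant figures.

9950 km²

The Mercator projection is conformal; its linear scale factor is the same in every direction and equals sec φ = 1/cos φ.
Areal scale = k² = sec²φ = 1/cos²(63°) = 1/0.4540² = 4.852.
True area = apparent / (areal scale) = 48300 / 4.852 ≈ 9950 km².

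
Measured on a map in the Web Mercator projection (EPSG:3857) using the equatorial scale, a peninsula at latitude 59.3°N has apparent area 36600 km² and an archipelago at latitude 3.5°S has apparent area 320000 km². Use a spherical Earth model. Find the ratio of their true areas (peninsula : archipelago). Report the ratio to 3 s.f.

Since Mercator area scale is 1/cos²φ, the true area equals the apparent area multiplied by cos²φ.
True area of peninsula: 36600 × cos²(59.3°) = 36600 × 0.2607 = 9540 km².
True area of archipelago: 320000 × cos²(3.5°) = 320000 × 0.9963 = 318800 km².
Ratio = 9540 / 318800 ≈ 0.0299.

0.0299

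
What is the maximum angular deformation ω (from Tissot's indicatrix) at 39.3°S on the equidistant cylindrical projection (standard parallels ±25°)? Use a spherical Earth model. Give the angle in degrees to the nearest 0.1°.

9.0°

With standard parallel φ₀ = 25°, the equirectangular projection gives x = Rλ cos φ₀, y = Rφ, so h = 1 and k = cos 25° / cos φ.
At 39.3°: h = 1.000, k = 1.171; principal scales a = 1.171, b = 1.000.
sin(ω/2) = (a − b)/(a + b) = 0.1712/2.171 = 0.07884, so ω = 2 arcsin(0.07884) ≈ 9.0°.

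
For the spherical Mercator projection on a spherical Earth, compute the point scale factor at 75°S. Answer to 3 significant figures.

3.86

For Mercator, h = k = sec φ (a conformal cylindrical projection has a single point scale, 1/cos φ).
k = 1/cos 75° = 1/0.2588 = 3.864.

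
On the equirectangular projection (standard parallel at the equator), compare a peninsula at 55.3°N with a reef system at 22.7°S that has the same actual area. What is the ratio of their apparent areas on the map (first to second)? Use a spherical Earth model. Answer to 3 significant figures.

In the plate carrée (x = Rλ, y = Rφ), meridians are true-scale (h = 1) and parallels are stretched by k = sec φ.
Areal scale at 55.3°: h·k = 1.000 × 1.757 = 1.757.
Areal scale at 22.7°: h·k = 1.000 × 1.084 = 1.084.
Ratio = 1.757/1.084 ≈ 1.62.

1.62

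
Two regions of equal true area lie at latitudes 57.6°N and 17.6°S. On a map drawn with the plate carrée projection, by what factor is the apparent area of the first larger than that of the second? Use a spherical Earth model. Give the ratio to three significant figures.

1.78

In the plate carrée (x = Rλ, y = Rφ), meridians are true-scale (h = 1) and parallels are stretched by k = sec φ.
Areal scale at 57.6°: h·k = 1.000 × 1.866 = 1.866.
Areal scale at 17.6°: h·k = 1.000 × 1.049 = 1.049.
Ratio = 1.866/1.049 ≈ 1.78.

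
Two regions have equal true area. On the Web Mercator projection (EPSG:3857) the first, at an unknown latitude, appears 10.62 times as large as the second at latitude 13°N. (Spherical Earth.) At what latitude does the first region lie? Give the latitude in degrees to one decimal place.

Mercator areal scale is sec²φ, so apparent-area ratio = sec²φ₁ / sec²φ₂ = cos²φ₂ / cos²φ₁.
cos²φ₂ / cos²φ₁ = 10.62  ⇒  cos φ₁ = cos 13° / √10.62 = 0.9744/3.259 = 0.2990.
φ₁ = arccos(0.2990) ≈ 72.6°.

72.6°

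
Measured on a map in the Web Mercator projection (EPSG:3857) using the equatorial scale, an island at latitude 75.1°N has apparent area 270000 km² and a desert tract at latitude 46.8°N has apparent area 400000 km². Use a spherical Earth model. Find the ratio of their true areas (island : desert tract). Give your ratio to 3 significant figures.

0.0952

Mercator's areal exaggeration is sec²φ; hence true area = (apparent area) · cos²φ.
True area of island: 270000 × cos²(75.1°) = 270000 × 0.06612 = 17850 km².
True area of desert tract: 400000 × cos²(46.8°) = 400000 × 0.4686 = 187400 km².
Ratio = 17850 / 187400 ≈ 0.0952.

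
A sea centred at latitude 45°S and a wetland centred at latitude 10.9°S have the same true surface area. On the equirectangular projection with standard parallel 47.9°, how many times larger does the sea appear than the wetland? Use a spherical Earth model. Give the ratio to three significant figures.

The equidistant cylindrical projection with φ₀ = 47.9° has h = 1 (meridians true) and k = cos φ₀ / cos φ along parallels.
Areal scale at 45°: h·k = 1.000 × 0.9481 = 0.9481.
Areal scale at 10.9°: h·k = 1.000 × 0.6827 = 0.6827.
Ratio = 0.9481/0.6827 ≈ 1.39.

1.39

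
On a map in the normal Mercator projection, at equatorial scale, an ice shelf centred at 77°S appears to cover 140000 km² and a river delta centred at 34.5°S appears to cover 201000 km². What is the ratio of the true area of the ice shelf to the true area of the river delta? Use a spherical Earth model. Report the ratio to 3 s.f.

On Mercator the areal scale is sec²φ, so true area = apparent × cos²φ.
True area of ice shelf: 140000 × cos²(77°) = 140000 × 0.05060 = 7084 km².
True area of river delta: 201000 × cos²(34.5°) = 201000 × 0.6792 = 136500 km².
Ratio = 7084 / 136500 ≈ 0.0519.

0.0519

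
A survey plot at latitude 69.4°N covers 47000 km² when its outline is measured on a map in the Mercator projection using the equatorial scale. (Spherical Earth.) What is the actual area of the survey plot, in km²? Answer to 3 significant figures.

5820 km²

Mercator is conformal, so the point scale is isotropic: h = k = sec φ = 1/cos φ.
Areal scale = k² = sec²φ = 1/cos²(69.4°) = 1/0.3518² = 8.078.
True area = apparent / (areal scale) = 47000 / 8.078 ≈ 5820 km².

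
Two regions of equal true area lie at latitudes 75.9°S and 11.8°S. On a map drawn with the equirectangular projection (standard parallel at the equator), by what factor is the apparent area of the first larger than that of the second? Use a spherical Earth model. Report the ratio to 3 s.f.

Plate carrée maps x = Rλ, y = Rφ. The meridian scale is h = 1 and the parallel scale is k = 1/cos φ = sec φ.
Areal scale at 75.9°: h·k = 1.000 × 4.105 = 4.105.
Areal scale at 11.8°: h·k = 1.000 × 1.022 = 1.022.
Ratio = 4.105/1.022 ≈ 4.02.

4.02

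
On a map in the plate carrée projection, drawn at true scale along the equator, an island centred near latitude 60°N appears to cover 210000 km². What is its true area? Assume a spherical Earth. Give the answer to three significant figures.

105000 km²

Plate carrée maps x = Rλ, y = Rφ. The meridian scale is h = 1 and the parallel scale is k = 1/cos φ = sec φ.
Areal scale = h·k = 1 × sec φ; at 60°, h = 1.000, k = 2.000, so h·k = 2.000.
True area = apparent / (areal scale) = 210000 / 2.000 ≈ 105000 km².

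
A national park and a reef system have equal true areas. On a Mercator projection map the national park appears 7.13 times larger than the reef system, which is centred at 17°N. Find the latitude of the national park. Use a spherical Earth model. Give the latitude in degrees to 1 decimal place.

69.0°

On Mercator, (apparent₁)/(apparent₂) = sec²φ₁ / sec²φ₂ when true areas are equal.
cos²φ₂ / cos²φ₁ = 7.13  ⇒  cos φ₁ = cos 17° / √7.13 = 0.9563/2.670 = 0.3581.
φ₁ = arccos(0.3581) ≈ 69.0°.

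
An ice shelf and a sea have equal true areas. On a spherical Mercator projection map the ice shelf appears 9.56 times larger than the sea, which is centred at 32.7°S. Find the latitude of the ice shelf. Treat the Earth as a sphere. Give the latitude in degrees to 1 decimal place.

74.2°

Mercator areal scale is sec²φ, so apparent-area ratio = sec²φ₁ / sec²φ₂ = cos²φ₂ / cos²φ₁.
cos²φ₂ / cos²φ₁ = 9.56  ⇒  cos φ₁ = cos 32.7° / √9.56 = 0.8415/3.092 = 0.2722.
φ₁ = arccos(0.2722) ≈ 74.2°.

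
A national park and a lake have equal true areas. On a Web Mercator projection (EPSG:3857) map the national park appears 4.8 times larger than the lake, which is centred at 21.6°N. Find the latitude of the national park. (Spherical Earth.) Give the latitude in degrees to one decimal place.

Mercator areal scale is sec²φ, so apparent-area ratio = sec²φ₁ / sec²φ₂ = cos²φ₂ / cos²φ₁.
cos²φ₂ / cos²φ₁ = 4.8  ⇒  cos φ₁ = cos 21.6° / √4.8 = 0.9298/2.191 = 0.4244.
φ₁ = arccos(0.4244) ≈ 64.9°.

64.9°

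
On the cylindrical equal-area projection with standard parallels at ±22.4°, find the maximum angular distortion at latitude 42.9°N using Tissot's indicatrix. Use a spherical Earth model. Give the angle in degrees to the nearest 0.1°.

26.4°

For cylindrical equal-area with standard parallel φ₀, h = cos φ / cos φ₀ and k = cos φ₀ / cos φ, so h·k = 1.
At 42.9°: h = 0.7923, k = 1.262; principal scales a = 1.262, b = 0.7923.
sin(ω/2) = (a − b)/(a + b) = 0.4698/2.054 = 0.2287, so ω = 2 arcsin(0.2287) ≈ 26.4°.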